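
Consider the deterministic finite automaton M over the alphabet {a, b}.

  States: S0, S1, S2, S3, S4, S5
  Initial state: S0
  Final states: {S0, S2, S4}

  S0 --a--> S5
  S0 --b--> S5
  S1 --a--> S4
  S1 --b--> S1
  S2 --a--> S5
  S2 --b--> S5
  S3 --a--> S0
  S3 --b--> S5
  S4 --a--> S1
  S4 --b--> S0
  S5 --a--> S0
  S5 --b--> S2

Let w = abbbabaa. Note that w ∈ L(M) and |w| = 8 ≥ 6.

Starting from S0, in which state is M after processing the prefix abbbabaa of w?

State sequence: S0 -a-> S5 -b-> S2 -b-> S5 -b-> S2 -a-> S5 -b-> S2 -a-> S5 -a-> S0

After reading 8 characters, M is in state S0.

S0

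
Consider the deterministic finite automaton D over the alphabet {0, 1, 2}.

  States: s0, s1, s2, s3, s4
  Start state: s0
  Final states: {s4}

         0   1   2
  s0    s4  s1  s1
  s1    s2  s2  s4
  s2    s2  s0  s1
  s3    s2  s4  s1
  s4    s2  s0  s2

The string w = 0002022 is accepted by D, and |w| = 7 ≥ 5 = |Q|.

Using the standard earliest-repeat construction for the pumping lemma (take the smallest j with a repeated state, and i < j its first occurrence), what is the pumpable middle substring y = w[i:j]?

Run of D on w = 0 0 0 2 0 2 2:
  step 0: s0  (start)
  step 1: s4  (read 0: s0→s4)
  step 2: s2  (read 0: s4→s2)
  step 3: s2  (read 0: s2→s2)   ← first repeat (s2 seen earlier)
  step 4: s1  (read 2: s2→s1)
  step 5: s2  (read 0: s1→s2)
  step 6: s1  (read 2: s2→s1)
  step 7: s4  (read 2: s1→s4)

So i = 2, j = 3, giving x = w[0:2] = 00, y = w[2:3] = 0, z = w[3:7] = 2022.
Check: |xy| = 3 ≤ 5 and |y| = 1 ≥ 1. Reading y takes D from s2 back to s2, so every xyⁱz is accepted.

0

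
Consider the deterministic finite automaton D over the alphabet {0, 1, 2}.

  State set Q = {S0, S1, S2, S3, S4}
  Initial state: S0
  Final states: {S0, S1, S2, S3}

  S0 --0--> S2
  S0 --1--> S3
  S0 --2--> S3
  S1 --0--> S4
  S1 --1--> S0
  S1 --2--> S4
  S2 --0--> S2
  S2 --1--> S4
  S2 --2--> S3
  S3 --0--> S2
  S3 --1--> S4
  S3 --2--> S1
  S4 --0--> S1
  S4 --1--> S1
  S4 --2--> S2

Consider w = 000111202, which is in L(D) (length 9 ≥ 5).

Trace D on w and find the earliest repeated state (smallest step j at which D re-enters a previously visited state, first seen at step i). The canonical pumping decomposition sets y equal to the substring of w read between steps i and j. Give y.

Run of D on w = 0 0 0 1 1 1 2 0 2:
  step 0: S0  (start)
  step 1: S2  (read 0: S0→S2)
  step 2: S2  (read 0: S2→S2)   ← first repeat (S2 seen earlier)
  step 3: S2  (read 0: S2→S2)
  step 4: S4  (read 1: S2→S4)
  step 5: S1  (read 1: S4→S1)
  step 6: S0  (read 1: S1→S0)
  step 7: S3  (read 2: S0→S3)
  step 8: S2  (read 0: S3→S2)
  step 9: S3  (read 2: S2→S3)

So i = 1, j = 2, giving x = w[0:1] = 0, y = w[1:2] = 0, z = w[2:9] = 0111202.
Check: |xy| = 2 ≤ 5 and |y| = 1 ≥ 1. Reading y takes D from S2 back to S2, so every xyⁱz is accepted.
Pumping length from the standard proof: p = 5 (the number of states). The repeated state found above gives |xy| = j ≤ 5 and |y| = j − i ≥ 1.

0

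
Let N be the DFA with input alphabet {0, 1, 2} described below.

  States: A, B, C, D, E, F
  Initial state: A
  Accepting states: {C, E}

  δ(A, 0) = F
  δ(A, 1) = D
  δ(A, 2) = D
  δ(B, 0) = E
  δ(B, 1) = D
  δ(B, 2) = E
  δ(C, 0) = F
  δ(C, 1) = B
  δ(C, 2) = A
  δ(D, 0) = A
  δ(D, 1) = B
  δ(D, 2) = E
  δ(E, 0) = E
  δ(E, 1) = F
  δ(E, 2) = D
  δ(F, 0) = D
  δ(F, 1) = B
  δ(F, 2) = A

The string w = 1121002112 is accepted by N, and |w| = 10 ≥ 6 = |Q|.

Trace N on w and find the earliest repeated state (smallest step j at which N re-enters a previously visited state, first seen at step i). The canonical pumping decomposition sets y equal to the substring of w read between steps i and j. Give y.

1210

Run of N on w = 1 1 2 1 0 0 2 1 1 2:
  step 0: A  (start)
  step 1: D  (read 1: A→D)
  step 2: B  (read 1: D→B)
  step 3: E  (read 2: B→E)
  step 4: F  (read 1: E→F)
  step 5: D  (read 0: F→D)   ← first repeat (D seen earlier)
  step 6: A  (read 0: D→A)
  step 7: D  (read 2: A→D)
  step 8: B  (read 1: D→B)
  step 9: D  (read 1: B→D)
  step 10: E  (read 2: D→E)

So i = 1, j = 5, giving x = w[0:1] = 1, y = w[1:5] = 1210, z = w[5:10] = 02112.
Check: |xy| = 5 ≤ 6 and |y| = 4 ≥ 1. Reading y takes N from D back to D, so every xyⁱz is accepted.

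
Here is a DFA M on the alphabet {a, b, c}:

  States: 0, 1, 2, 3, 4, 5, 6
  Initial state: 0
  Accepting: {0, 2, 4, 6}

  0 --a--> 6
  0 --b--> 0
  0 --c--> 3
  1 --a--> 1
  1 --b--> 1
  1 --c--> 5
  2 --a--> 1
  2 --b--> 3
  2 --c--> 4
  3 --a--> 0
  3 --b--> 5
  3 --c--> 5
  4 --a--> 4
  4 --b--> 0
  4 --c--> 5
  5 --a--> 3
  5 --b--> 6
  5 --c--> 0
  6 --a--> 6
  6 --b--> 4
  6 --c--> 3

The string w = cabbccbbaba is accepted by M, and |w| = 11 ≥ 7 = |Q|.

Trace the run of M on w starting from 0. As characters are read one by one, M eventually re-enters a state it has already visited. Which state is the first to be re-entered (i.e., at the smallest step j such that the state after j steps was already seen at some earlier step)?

Run of M on w = c a b b c c b b a b a:
  step 0: 0  (start)
  step 1: 3  (read c: 0→3)
  step 2: 0  (read a: 3→0)   ← first repeat (0 seen earlier)
  step 3: 0  (read b: 0→0)
  step 4: 0  (read b: 0→0)
  step 5: 3  (read c: 0→3)
  step 6: 5  (read c: 3→5)
  step 7: 6  (read b: 5→6)
  step 8: 4  (read b: 6→4)
  step 9: 4  (read a: 4→4)
  step 10: 0  (read b: 4→0)
  step 11: 6  (read a: 0→6)

The earliest repeat is at step j = 2: M is in 0, which it already visited at step i = 0.
With |Q| = 7, pigeonhole forces a state repeat no later than step 7; the substring read between the first and second visits to that state can be pumped.

0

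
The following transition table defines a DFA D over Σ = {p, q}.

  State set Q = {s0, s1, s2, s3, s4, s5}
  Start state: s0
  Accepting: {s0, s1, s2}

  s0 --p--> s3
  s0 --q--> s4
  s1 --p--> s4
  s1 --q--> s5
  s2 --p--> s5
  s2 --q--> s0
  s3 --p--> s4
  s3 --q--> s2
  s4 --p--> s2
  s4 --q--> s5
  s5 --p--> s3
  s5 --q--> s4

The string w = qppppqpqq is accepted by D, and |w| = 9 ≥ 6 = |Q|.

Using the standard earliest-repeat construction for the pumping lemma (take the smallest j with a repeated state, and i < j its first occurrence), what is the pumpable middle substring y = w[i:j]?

pppp

State sequence: s0 -q-> s4 -p-> s2 -p-> s5 -p-> s3 -p-> s4 -q-> s5 -p-> s3 -q-> s2 -q-> s0
First repeat at step 5: s4 was already visited.

So i = 1, j = 5, giving x = w[0:1] = q, y = w[1:5] = pppp, z = w[5:9] = qpqq.
Check: |xy| = 5 ≤ 6 and |y| = 4 ≥ 1. Reading y takes D from s4 back to s4, so every xyⁱz is accepted.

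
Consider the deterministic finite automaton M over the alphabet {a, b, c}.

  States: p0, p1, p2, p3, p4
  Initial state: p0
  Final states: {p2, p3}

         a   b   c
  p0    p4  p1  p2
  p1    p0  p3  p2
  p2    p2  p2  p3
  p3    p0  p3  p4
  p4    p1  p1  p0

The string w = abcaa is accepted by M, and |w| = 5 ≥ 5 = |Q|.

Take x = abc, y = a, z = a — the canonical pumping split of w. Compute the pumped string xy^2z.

xy^2z = abc·a·a·a = abcaaa.
Reading y = a takes M from p2 back to p2, so after x·y·y the machine is still in p2, and z then leads to the accepting state p2. Hence abcaaa ∈ L(M).

abcaaa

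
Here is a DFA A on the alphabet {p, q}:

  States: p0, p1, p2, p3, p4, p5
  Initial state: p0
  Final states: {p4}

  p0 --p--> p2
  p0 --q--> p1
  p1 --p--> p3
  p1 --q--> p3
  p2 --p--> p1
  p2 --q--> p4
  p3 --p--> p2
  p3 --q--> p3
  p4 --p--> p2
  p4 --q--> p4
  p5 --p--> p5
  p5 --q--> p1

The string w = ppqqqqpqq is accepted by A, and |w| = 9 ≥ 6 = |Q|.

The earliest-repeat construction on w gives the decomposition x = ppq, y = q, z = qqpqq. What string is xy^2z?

xy^2z = ppq·q·q·qqpqq = ppqqqqqpqq.
Reading y = q takes A from p3 back to p3, so after x·y·y the machine is still in p3, and z then leads to the accepting state p4. Hence ppqqqqqpqq ∈ L(A).

ppqqqqqpqq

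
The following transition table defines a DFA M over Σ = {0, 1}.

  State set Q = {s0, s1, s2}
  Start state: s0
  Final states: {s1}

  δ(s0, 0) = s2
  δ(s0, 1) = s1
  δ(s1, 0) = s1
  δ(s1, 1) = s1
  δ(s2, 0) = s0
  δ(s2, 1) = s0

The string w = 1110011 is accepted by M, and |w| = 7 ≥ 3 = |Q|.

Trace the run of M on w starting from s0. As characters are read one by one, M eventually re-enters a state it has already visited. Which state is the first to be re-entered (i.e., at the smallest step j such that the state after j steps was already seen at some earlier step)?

Run of M on w = 1 1 1 0 0 1 1:
  step 0: s0  (start)
  step 1: s1  (read 1: s0→s1)
  step 2: s1  (read 1: s1→s1)   ← first repeat (s1 seen earlier)
  step 3: s1  (read 1: s1→s1)
  step 4: s1  (read 0: s1→s1)
  step 5: s1  (read 0: s1→s1)
  step 6: s1  (read 1: s1→s1)
  step 7: s1  (read 1: s1→s1)

The earliest repeat is at step j = 2: M is in s1, which it already visited at step i = 1.

s1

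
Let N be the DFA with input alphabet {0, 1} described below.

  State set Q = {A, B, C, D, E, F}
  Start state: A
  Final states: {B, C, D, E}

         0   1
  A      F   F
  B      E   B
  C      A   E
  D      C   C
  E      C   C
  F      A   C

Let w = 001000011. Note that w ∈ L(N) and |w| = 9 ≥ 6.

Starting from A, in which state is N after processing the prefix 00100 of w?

F

Run of N on the first 5 characters of w = 0 0 1 0 0:
  step 0: A  (start)
  step 1: F  (read 0: A→F)
  step 2: A  (read 0: F→A)
  step 3: F  (read 1: A→F)
  step 4: A  (read 0: F→A)
  step 5: F  (read 0: A→F)

After reading 5 characters, N is in state F.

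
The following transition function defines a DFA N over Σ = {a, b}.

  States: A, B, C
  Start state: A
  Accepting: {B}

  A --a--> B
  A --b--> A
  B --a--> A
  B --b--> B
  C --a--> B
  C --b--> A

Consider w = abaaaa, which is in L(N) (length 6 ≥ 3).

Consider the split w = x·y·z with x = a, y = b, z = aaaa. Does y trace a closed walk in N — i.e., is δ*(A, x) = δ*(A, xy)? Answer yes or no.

State sequence: A -a-> B -b-> B

After x (step 1): B. After xy (step 2): B.
They match, so y = b drives N around a cycle from B back to itself; pumping y any number of times keeps N in B before reading z, and xyⁱz ∈ L(N) for every i ≥ 0.

yes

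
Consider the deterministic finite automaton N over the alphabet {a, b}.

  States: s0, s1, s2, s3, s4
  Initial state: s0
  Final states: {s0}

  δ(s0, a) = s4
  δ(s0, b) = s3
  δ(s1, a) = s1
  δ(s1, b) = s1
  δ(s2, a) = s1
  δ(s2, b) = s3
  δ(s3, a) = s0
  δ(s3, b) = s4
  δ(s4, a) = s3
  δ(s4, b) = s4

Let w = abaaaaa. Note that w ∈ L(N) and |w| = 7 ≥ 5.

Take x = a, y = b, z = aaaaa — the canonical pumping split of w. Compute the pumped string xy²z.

abbaaaaa

xy^2z = a·b·b·aaaaa = abbaaaaa.
Reading y = b takes N from s4 back to s4, so after x·y·y the machine is still in s4, and z then leads to the accepting state s0. Hence abbaaaaa ∈ L(N).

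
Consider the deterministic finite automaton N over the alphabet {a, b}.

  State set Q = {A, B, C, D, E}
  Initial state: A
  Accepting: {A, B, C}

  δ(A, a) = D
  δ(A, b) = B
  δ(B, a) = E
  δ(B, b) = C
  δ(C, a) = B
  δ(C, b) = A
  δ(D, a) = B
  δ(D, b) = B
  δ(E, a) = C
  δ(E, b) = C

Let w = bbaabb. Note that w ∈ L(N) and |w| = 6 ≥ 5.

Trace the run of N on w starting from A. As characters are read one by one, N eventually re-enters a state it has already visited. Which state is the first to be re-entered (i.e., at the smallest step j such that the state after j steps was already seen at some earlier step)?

State sequence: A -b-> B -b-> C -a-> B -a-> E -b-> C -b-> A
First repeat at step 3: B was already visited.

The earliest repeat is at step j = 3: N is in B, which it already visited at step i = 1.

B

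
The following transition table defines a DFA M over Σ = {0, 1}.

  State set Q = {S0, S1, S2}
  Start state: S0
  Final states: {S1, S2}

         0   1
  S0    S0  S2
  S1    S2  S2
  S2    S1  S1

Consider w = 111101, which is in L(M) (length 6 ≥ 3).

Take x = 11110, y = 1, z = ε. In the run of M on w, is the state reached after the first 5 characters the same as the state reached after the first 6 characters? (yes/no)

no

State sequence: S0 -1-> S2 -1-> S1 -1-> S2 -1-> S1 -0-> S2 -1-> S1

After x (step 5): S2. After xy (step 6): S1.
They differ (S2 ≠ S1), so y is not a cycle from the state after x; this split is not the one the pumping-lemma construction produces, and pumping y need not keep the string in L(M).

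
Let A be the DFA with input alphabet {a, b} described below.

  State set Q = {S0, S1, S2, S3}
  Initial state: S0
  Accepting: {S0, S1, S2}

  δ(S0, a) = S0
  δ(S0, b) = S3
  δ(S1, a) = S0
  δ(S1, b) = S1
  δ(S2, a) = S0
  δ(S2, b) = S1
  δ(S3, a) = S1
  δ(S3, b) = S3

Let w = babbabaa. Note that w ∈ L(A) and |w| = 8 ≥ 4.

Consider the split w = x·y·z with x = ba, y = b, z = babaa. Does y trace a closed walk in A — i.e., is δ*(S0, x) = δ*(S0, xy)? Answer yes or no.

Run of A on the first 3 characters of w = b a b:
  step 0: S0  (start)
  step 1: S3  (read b: S0→S3)
  step 2: S1  (read a: S3→S1)
  step 3: S1  (read b: S1→S1)

After x (step 2): S1. After xy (step 3): S1.
They match, so y = b drives A around a cycle from S1 back to itself; pumping y any number of times keeps A in S1 before reading z, and xyⁱz ∈ L(A) for every i ≥ 0.

yes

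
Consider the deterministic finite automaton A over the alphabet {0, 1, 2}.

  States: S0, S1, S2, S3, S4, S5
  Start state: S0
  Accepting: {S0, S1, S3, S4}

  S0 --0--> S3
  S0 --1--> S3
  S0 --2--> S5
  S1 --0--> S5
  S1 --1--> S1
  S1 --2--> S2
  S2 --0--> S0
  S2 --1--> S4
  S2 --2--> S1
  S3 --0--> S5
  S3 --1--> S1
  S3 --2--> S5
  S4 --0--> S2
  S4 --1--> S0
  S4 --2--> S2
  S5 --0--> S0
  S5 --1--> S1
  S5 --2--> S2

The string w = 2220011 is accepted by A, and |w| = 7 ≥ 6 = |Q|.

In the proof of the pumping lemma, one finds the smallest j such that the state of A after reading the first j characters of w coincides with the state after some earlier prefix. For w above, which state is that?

S5

State sequence: S0 -2-> S5 -2-> S2 -2-> S1 -0-> S5 -0-> S0 -1-> S3 -1-> S1
First repeat at step 4: S5 was already visited.

The earliest repeat is at step j = 4: A is in S5, which it already visited at step i = 1.
Since A has 6 states, any run of length ≥ 6 visits 6+1 states, so by pigeonhole some state repeats within the first 6 steps — that repeat gives the pumpable loop.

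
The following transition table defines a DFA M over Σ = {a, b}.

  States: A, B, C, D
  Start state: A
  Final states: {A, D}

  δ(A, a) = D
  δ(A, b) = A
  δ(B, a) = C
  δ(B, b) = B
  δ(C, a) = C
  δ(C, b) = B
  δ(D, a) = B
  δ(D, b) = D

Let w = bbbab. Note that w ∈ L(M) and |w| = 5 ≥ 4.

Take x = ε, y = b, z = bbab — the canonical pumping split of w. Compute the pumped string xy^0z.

xy⁰z = xz = ε·bbab = bbab.
Reading y = b takes M from A back to A, so after x the machine is still in A, and z then leads to the accepting state D. Hence bbab ∈ L(M).

bbab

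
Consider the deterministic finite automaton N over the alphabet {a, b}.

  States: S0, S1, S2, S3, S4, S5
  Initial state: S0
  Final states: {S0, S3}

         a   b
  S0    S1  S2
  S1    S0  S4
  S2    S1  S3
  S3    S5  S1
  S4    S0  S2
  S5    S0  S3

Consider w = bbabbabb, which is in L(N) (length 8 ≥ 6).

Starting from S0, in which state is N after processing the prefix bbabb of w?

S1

State sequence: S0 -b-> S2 -b-> S3 -a-> S5 -b-> S3 -b-> S1

After reading 5 characters, N is in state S1.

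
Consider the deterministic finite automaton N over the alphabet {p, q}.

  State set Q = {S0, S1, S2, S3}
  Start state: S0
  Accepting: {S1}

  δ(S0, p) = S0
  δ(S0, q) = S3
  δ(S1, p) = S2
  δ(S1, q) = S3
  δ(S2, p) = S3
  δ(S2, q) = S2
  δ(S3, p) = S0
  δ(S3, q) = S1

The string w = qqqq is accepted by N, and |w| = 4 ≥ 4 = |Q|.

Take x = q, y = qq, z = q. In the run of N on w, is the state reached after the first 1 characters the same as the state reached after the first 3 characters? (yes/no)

yes

Run of N on the first 3 characters of w = q q q:
  step 0: S0  (start)
  step 1: S3  (read q: S0→S3)
  step 2: S1  (read q: S3→S1)
  step 3: S3  (read q: S1→S3)

After x (step 1): S3. After xy (step 3): S3.
They match, so y = qq drives N around a cycle from S3 back to itself; pumping y any number of times keeps N in S3 before reading z, and xyⁱz ∈ L(N) for every i ≥ 0.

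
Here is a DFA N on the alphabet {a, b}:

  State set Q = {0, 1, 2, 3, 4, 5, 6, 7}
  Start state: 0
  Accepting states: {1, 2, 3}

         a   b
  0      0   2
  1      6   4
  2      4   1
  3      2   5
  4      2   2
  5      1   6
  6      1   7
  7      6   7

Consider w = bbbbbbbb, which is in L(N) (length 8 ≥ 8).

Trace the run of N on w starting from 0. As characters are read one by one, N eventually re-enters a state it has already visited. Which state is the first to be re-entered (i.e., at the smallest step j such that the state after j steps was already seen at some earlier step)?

2

State sequence: 0 -b-> 2 -b-> 1 -b-> 4 -b-> 2 -b-> 1 -b-> 4 -b-> 2 -b-> 1
First repeat at step 4: 2 was already visited.

The earliest repeat is at step j = 4: N is in 2, which it already visited at step i = 1.
With |Q| = 8, pigeonhole forces a state repeat no later than step 8; the substring read between the first and second visits to that state can be pumped.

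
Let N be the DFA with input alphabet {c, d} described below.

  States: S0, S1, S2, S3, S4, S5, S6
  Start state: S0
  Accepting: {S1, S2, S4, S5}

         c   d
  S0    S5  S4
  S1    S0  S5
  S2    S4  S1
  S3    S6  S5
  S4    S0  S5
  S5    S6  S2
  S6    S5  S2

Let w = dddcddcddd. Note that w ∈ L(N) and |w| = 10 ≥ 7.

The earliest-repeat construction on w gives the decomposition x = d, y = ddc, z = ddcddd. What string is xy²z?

xy^2z = d·ddc·ddc·ddcddd = dddcddcddcddd.
Reading y = ddc takes N from S4 back to S4, so after x·y·y the machine is still in S4, and z then leads to the accepting state S1. Hence dddcddcddcddd ∈ L(N).

dddcddcddcddd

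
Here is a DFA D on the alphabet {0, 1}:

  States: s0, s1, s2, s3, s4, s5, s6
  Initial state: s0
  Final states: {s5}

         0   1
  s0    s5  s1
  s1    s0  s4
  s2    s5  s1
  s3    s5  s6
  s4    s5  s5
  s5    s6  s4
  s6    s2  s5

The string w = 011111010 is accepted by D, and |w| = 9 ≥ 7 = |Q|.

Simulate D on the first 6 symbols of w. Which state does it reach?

Run of D on the first 6 characters of w = 0 1 1 1 1 1:
  step 0: s0  (start)
  step 1: s5  (read 0: s0→s5)
  step 2: s4  (read 1: s5→s4)
  step 3: s5  (read 1: s4→s5)
  step 4: s4  (read 1: s5→s4)
  step 5: s5  (read 1: s4→s5)
  step 6: s4  (read 1: s5→s4)

After reading 6 characters, D is in state s4.
(This kind of state-tracing is the core of the pumping-lemma construction: with 7 states, pigeonhole forces a repeat within the first 7 steps.)

s4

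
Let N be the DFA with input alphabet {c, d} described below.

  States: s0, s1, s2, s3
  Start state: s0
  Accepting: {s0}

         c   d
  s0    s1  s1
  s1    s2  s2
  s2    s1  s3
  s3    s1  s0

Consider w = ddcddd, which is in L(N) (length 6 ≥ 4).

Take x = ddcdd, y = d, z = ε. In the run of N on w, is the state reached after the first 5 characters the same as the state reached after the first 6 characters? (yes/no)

no

Run of N on the first 6 characters of w = d d c d d d:
  step 0: s0  (start)
  step 1: s1  (read d: s0→s1)
  step 2: s2  (read d: s1→s2)
  step 3: s1  (read c: s2→s1)
  step 4: s2  (read d: s1→s2)
  step 5: s3  (read d: s2→s3)
  step 6: s0  (read d: s3→s0)

After x (step 5): s3. After xy (step 6): s0.
They differ (s3 ≠ s0), so y is not a cycle from the state after x; this split is not the one the pumping-lemma construction produces, and pumping y need not keep the string in L(N).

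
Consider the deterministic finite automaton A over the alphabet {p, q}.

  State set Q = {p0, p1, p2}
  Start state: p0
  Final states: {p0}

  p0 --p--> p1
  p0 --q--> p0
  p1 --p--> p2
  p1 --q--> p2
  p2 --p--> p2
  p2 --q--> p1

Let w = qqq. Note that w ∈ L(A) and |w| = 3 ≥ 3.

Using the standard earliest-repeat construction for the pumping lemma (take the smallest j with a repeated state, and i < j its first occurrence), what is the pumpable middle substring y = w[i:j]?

q

State sequence: p0 -q-> p0 -q-> p0 -q-> p0
First repeat at step 1: p0 was already visited.

So i = 0, j = 1, giving x = w[0:0] = ε, y = w[0:1] = q, z = w[1:3] = qq.
Check: |xy| = 1 ≤ 3 and |y| = 1 ≥ 1. Reading y takes A from p0 back to p0, so every xyⁱz is accepted.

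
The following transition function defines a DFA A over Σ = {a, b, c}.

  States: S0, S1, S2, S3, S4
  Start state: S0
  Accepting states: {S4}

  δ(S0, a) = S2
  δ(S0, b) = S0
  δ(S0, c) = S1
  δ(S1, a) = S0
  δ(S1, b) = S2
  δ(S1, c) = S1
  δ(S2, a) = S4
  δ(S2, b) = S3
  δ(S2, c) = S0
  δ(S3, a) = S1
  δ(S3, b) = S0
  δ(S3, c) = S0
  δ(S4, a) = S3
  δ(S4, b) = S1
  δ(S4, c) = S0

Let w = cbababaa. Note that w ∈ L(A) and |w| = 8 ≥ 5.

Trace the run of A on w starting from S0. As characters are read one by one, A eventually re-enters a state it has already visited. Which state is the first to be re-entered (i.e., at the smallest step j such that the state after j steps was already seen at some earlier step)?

S1

Run of A on w = c b a b a b a a:
  step 0: S0  (start)
  step 1: S1  (read c: S0→S1)
  step 2: S2  (read b: S1→S2)
  step 3: S4  (read a: S2→S4)
  step 4: S1  (read b: S4→S1)   ← first repeat (S1 seen earlier)
  step 5: S0  (read a: S1→S0)
  step 6: S0  (read b: S0→S0)
  step 7: S2  (read a: S0→S2)
  step 8: S4  (read a: S2→S4)

The earliest repeat is at step j = 4: A is in S1, which it already visited at step i = 1.
Pumping length from the standard proof: p = 5 (the number of states). The repeated state found above gives |xy| = j ≤ 5 and |y| = j − i ≥ 1.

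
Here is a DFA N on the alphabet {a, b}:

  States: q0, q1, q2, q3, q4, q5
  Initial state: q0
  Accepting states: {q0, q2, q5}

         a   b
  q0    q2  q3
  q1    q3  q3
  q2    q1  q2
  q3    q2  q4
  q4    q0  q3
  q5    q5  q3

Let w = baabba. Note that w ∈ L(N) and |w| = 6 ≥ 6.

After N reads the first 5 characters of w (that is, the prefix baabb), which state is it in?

Run of N on the first 5 characters of w = b a a b b:
  step 0: q0  (start)
  step 1: q3  (read b: q0→q3)
  step 2: q2  (read a: q3→q2)
  step 3: q1  (read a: q2→q1)
  step 4: q3  (read b: q1→q3)
  step 5: q4  (read b: q3→q4)

After reading 5 characters, N is in state q4.
(This kind of state-tracing is the core of the pumping-lemma construction: with 6 states, pigeonhole forces a repeat within the first 6 steps.)

q4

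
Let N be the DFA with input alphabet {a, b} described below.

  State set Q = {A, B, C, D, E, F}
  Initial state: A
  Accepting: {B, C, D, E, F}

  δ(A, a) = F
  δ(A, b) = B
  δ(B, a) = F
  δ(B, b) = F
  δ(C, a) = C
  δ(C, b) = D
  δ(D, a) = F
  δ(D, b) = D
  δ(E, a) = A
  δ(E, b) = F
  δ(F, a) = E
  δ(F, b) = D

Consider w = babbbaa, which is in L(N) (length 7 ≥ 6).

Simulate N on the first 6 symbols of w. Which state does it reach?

F

State sequence: A -b-> B -a-> F -b-> D -b-> D -b-> D -a-> F

After reading 6 characters, N is in state F.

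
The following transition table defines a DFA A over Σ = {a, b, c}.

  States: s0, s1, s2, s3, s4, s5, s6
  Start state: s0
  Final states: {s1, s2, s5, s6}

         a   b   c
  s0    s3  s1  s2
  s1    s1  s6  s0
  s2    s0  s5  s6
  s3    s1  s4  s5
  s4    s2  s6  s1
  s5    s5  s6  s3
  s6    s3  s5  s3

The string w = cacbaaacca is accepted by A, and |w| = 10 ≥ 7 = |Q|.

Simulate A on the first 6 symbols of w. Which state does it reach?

s5

State sequence: s0 -c-> s2 -a-> s0 -c-> s2 -b-> s5 -a-> s5 -a-> s5

After reading 6 characters, A is in state s5.
(This kind of state-tracing is the core of the pumping-lemma construction: with 7 states, pigeonhole forces a repeat within the first 7 steps.)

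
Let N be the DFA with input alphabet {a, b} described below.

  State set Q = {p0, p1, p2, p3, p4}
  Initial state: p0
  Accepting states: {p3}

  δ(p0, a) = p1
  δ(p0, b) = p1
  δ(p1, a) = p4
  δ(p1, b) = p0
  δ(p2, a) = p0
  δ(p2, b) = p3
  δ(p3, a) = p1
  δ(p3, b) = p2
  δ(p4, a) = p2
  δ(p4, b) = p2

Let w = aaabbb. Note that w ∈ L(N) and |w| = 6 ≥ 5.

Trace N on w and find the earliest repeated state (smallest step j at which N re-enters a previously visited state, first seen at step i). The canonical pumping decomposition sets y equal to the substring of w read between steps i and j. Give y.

bb

State sequence: p0 -a-> p1 -a-> p4 -a-> p2 -b-> p3 -b-> p2 -b-> p3
First repeat at step 5: p2 was already visited.

So i = 3, j = 5, giving x = w[0:3] = aaa, y = w[3:5] = bb, z = w[5:6] = b.
Check: |xy| = 5 ≤ 5 and |y| = 2 ≥ 1. Reading y takes N from p2 back to p2, so every xyⁱz is accepted.
With |Q| = 5, pigeonhole forces a state repeat no later than step 5; the substring read between the first and second visits to that state can be pumped.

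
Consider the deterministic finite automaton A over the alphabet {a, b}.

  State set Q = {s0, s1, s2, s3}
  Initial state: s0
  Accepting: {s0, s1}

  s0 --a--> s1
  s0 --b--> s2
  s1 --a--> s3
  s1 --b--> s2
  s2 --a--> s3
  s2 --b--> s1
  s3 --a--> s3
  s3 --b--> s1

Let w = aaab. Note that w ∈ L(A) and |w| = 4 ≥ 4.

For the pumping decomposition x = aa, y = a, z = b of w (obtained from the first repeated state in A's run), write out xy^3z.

aaaaab

xy^3z = aa·a·a·a·b = aaaaab.
Reading y = a takes A from s3 back to s3, so after x·y·y·y the machine is still in s3, and z then leads to the accepting state s1. Hence aaaaab ∈ L(A).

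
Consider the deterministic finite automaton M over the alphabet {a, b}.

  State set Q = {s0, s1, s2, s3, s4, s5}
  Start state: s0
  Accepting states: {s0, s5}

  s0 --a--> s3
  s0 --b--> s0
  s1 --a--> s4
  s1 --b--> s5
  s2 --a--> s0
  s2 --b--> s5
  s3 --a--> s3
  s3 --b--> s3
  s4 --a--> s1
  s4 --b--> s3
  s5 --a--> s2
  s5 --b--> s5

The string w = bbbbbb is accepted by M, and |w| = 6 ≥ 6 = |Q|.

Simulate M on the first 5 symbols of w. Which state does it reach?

State sequence: s0 -b-> s0 -b-> s0 -b-> s0 -b-> s0 -b-> s0

After reading 5 characters, M is in state s0.
(This kind of state-tracing is the core of the pumping-lemma construction: with 6 states, pigeonhole forces a repeat within the first 6 steps.)

s0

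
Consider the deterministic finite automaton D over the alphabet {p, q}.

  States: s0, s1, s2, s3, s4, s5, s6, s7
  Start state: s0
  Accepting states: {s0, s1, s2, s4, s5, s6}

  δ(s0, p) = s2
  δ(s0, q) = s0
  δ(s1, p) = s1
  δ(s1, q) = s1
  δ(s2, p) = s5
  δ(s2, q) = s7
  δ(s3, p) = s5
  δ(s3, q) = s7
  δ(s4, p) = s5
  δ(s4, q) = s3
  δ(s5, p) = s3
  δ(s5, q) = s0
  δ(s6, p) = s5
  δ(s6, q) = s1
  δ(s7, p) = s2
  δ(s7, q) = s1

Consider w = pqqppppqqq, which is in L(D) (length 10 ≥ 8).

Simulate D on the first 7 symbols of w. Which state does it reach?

State sequence: s0 -p-> s2 -q-> s7 -q-> s1 -p-> s1 -p-> s1 -p-> s1 -p-> s1

After reading 7 characters, D is in state s1.

s1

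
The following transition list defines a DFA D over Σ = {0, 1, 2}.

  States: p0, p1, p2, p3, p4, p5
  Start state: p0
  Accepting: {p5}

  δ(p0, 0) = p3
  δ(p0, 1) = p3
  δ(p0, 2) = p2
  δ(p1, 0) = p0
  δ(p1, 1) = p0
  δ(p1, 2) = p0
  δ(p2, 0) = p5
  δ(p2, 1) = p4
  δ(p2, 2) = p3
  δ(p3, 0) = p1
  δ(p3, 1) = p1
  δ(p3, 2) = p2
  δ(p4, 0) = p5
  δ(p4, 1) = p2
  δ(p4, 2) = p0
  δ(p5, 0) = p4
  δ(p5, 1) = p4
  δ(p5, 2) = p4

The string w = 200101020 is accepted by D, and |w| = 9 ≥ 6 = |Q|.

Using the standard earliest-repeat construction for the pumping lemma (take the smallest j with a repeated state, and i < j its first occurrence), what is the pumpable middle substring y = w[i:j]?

001

Run of D on w = 2 0 0 1 0 1 0 2 0:
  step 0: p0  (start)
  step 1: p2  (read 2: p0→p2)
  step 2: p5  (read 0: p2→p5)
  step 3: p4  (read 0: p5→p4)
  step 4: p2  (read 1: p4→p2)   ← first repeat (p2 seen earlier)
  step 5: p5  (read 0: p2→p5)
  step 6: p4  (read 1: p5→p4)
  step 7: p5  (read 0: p4→p5)
  step 8: p4  (read 2: p5→p4)
  step 9: p5  (read 0: p4→p5)

So i = 1, j = 4, giving x = w[0:1] = 2, y = w[1:4] = 001, z = w[4:9] = 01020.
Check: |xy| = 4 ≤ 6 and |y| = 3 ≥ 1. Reading y takes D from p2 back to p2, so every xyⁱz is accepted.
With |Q| = 6, pigeonhole forces a state repeat no later than step 6; the substring read between the first and second visits to that state can be pumped.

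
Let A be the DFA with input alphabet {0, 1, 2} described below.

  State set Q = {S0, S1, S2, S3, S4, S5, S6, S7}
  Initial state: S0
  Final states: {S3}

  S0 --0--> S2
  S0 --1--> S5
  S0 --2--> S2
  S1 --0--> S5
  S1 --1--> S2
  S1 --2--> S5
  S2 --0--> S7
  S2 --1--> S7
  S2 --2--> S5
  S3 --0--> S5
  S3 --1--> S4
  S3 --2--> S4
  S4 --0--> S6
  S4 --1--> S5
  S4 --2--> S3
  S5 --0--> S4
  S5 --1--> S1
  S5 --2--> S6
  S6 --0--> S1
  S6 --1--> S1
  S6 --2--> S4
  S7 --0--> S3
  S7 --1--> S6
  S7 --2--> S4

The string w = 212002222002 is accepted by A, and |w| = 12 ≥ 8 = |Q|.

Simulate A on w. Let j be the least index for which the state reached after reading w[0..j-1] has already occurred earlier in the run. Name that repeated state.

Run of A on w = 2 1 2 0 0 2 2 2 2 0 0 2:
  step 0: S0  (start)
  step 1: S2  (read 2: S0→S2)
  step 2: S7  (read 1: S2→S7)
  step 3: S4  (read 2: S7→S4)
  step 4: S6  (read 0: S4→S6)
  step 5: S1  (read 0: S6→S1)
  step 6: S5  (read 2: S1→S5)
  step 7: S6  (read 2: S5→S6)   ← first repeat (S6 seen earlier)
  step 8: S4  (read 2: S6→S4)
  step 9: S3  (read 2: S4→S3)
  step 10: S5  (read 0: S3→S5)
  step 11: S4  (read 0: S5→S4)
  step 12: S3  (read 2: S4→S3)

The earliest repeat is at step j = 7: A is in S6, which it already visited at step i = 4.
Pumping length from the standard proof: p = 8 (the number of states). The repeated state found above gives |xy| = j ≤ 8 and |y| = j − i ≥ 1.

S6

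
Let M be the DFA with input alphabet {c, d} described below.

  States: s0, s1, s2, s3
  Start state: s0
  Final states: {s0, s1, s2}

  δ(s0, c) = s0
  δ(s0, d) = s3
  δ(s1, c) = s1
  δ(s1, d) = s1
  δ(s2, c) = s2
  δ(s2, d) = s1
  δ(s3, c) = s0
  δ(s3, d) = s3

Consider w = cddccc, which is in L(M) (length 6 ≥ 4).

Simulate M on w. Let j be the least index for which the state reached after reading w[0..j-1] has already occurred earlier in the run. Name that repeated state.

Run of M on w = c d d c c c:
  step 0: s0  (start)
  step 1: s0  (read c: s0→s0)   ← first repeat (s0 seen earlier)
  step 2: s3  (read d: s0→s3)
  step 3: s3  (read d: s3→s3)
  step 4: s0  (read c: s3→s0)
  step 5: s0  (read c: s0→s0)
  step 6: s0  (read c: s0→s0)

The earliest repeat is at step j = 1: M is in s0, which it already visited at step i = 0.

s0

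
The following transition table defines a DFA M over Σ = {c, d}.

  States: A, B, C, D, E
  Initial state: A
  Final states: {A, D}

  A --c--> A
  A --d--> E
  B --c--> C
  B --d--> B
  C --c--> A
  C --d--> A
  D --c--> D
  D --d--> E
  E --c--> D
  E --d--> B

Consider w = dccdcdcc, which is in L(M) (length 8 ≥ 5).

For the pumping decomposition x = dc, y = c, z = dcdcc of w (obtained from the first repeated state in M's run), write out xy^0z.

xy⁰z = xz = dc·dcdcc = dcdcdcc.
Reading y = c takes M from D back to D, so after x the machine is still in D, and z then leads to the accepting state D. Hence dcdcdcc ∈ L(M).

dcdcdcc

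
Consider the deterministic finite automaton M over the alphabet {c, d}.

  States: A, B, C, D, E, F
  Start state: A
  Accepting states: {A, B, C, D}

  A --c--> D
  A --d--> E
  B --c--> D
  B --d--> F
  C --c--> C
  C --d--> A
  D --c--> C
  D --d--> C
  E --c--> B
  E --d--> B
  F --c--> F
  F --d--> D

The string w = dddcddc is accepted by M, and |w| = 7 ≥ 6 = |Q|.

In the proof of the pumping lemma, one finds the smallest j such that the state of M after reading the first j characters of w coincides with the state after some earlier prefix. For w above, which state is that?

Run of M on w = d d d c d d c:
  step 0: A  (start)
  step 1: E  (read d: A→E)
  step 2: B  (read d: E→B)
  step 3: F  (read d: B→F)
  step 4: F  (read c: F→F)   ← first repeat (F seen earlier)
  step 5: D  (read d: F→D)
  step 6: C  (read d: D→C)
  step 7: C  (read c: C→C)

The earliest repeat is at step j = 4: M is in F, which it already visited at step i = 3.
Pumping length from the standard proof: p = 6 (the number of states). The repeated state found above gives |xy| = j ≤ 6 and |y| = j − i ≥ 1.

F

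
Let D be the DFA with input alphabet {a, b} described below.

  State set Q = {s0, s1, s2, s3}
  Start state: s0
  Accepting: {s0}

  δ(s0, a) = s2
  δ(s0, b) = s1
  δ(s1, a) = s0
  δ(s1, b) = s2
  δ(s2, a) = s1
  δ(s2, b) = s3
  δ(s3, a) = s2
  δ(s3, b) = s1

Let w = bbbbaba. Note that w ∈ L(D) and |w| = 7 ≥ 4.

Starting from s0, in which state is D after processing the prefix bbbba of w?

s0

State sequence: s0 -b-> s1 -b-> s2 -b-> s3 -b-> s1 -a-> s0

After reading 5 characters, D is in state s0.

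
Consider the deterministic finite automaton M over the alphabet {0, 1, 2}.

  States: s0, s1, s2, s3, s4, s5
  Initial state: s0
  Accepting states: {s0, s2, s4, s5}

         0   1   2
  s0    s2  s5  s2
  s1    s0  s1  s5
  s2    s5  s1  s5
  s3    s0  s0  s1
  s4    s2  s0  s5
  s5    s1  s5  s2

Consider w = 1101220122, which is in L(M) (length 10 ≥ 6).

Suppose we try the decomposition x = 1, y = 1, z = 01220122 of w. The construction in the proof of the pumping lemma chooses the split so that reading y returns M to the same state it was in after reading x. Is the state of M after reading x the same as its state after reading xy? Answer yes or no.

Run of M on the first 2 characters of w = 1 1:
  step 0: s0  (start)
  step 1: s5  (read 1: s0→s5)
  step 2: s5  (read 1: s5→s5)

After x (step 1): s5. After xy (step 2): s5.
They match, so y = 1 drives M around a cycle from s5 back to itself; pumping y any number of times keeps M in s5 before reading z, and xyⁱz ∈ L(M) for every i ≥ 0.

yes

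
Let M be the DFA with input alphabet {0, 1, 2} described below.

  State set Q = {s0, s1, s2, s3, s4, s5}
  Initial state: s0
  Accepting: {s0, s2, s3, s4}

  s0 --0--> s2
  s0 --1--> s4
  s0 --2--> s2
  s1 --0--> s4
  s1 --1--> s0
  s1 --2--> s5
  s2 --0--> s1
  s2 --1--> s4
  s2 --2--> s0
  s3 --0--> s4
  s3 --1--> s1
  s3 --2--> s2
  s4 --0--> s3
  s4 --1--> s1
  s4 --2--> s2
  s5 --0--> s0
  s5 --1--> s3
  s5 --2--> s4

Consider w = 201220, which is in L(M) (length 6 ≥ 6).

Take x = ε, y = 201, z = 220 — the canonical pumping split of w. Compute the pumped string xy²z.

201201220

xy^2z = ε·201·201·220 = 201201220.
Reading y = 201 takes M from s0 back to s0, so after x·y·y the machine is still in s0, and z then leads to the accepting state s2. Hence 201201220 ∈ L(M).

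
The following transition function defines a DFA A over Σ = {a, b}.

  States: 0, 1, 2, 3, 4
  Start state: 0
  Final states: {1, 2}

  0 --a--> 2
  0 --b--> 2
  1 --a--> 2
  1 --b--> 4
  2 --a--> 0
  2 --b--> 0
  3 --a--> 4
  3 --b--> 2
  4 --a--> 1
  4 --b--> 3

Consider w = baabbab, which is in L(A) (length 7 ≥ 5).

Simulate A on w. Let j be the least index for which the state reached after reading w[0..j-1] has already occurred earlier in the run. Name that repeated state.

State sequence: 0 -b-> 2 -a-> 0 -a-> 2 -b-> 0 -b-> 2 -a-> 0 -b-> 2
First repeat at step 2: 0 was already visited.

The earliest repeat is at step j = 2: A is in 0, which it already visited at step i = 0.

0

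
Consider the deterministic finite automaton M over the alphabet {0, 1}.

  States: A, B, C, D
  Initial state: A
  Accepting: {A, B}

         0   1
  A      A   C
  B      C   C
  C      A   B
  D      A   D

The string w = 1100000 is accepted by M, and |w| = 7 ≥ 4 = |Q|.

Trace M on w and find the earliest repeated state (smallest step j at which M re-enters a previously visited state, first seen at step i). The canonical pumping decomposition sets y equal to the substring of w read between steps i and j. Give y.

Run of M on w = 1 1 0 0 0 0 0:
  step 0: A  (start)
  step 1: C  (read 1: A→C)
  step 2: B  (read 1: C→B)
  step 3: C  (read 0: B→C)   ← first repeat (C seen earlier)
  step 4: A  (read 0: C→A)
  step 5: A  (read 0: A→A)
  step 6: A  (read 0: A→A)
  step 7: A  (read 0: A→A)

So i = 1, j = 3, giving x = w[0:1] = 1, y = w[1:3] = 10, z = w[3:7] = 0000.
Check: |xy| = 3 ≤ 4 and |y| = 2 ≥ 1. Reading y takes M from C back to C, so every xyⁱz is accepted.
The DFA has 4 states, so the proof of the pumping lemma guarantees a repeated state among the first 4+1 visited; the segment between the two visits is the pumpable y.

10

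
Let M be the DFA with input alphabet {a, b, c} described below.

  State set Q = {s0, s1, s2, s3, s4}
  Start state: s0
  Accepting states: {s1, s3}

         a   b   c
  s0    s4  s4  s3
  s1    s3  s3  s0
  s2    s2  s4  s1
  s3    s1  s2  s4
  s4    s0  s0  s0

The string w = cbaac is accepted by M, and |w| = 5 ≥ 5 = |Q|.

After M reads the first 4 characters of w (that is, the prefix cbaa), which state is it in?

State sequence: s0 -c-> s3 -b-> s2 -a-> s2 -a-> s2

After reading 4 characters, M is in state s2.
(This kind of state-tracing is the core of the pumping-lemma construction: with 5 states, pigeonhole forces a repeat within the first 5 steps.)

s2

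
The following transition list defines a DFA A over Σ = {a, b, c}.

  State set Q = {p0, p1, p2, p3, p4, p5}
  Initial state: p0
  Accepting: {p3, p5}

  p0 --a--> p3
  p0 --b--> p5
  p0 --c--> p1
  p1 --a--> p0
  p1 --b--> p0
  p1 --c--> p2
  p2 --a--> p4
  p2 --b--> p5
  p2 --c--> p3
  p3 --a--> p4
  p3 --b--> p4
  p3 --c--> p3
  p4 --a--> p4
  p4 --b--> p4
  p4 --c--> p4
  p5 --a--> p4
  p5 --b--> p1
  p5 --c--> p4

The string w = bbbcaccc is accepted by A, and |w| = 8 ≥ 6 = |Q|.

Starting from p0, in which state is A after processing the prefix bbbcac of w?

Run of A on the first 6 characters of w = b b b c a c:
  step 0: p0  (start)
  step 1: p5  (read b: p0→p5)
  step 2: p1  (read b: p5→p1)
  step 3: p0  (read b: p1→p0)
  step 4: p1  (read c: p0→p1)
  step 5: p0  (read a: p1→p0)
  step 6: p1  (read c: p0→p1)

After reading 6 characters, A is in state p1.

p1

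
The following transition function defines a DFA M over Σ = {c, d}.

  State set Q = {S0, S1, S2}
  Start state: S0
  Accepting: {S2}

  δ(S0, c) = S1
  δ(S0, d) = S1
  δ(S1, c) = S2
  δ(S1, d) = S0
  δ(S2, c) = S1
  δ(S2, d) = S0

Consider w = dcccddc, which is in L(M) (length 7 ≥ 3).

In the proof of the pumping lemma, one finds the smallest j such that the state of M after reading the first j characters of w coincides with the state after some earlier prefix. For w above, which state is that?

S1

State sequence: S0 -d-> S1 -c-> S2 -c-> S1 -c-> S2 -d-> S0 -d-> S1 -c-> S2
First repeat at step 3: S1 was already visited.

The earliest repeat is at step j = 3: M is in S1, which it already visited at step i = 1.
With |Q| = 3, pigeonhole forces a state repeat no later than step 3; the substring read between the first and second visits to that state can be pumped.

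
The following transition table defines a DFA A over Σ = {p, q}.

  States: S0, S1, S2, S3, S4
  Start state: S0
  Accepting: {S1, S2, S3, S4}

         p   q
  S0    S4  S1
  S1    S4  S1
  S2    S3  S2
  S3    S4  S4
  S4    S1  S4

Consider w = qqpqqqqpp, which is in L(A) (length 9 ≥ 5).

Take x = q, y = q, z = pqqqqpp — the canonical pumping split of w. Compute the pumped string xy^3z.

xy^3z = q·q·q·q·pqqqqpp = qqqqpqqqqpp.
Reading y = q takes A from S1 back to S1, so after x·y·y·y the machine is still in S1, and z then leads to the accepting state S4. Hence qqqqpqqqqpp ∈ L(A).

qqqqpqqqqpp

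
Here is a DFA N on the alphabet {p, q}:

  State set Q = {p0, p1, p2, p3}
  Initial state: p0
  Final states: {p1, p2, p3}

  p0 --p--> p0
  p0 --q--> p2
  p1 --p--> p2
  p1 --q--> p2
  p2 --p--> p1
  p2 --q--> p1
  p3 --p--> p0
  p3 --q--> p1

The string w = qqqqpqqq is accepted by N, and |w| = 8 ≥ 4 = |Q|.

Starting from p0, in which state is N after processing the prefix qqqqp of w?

Run of N on the first 5 characters of w = q q q q p:
  step 0: p0  (start)
  step 1: p2  (read q: p0→p2)
  step 2: p1  (read q: p2→p1)
  step 3: p2  (read q: p1→p2)
  step 4: p1  (read q: p2→p1)
  step 5: p2  (read p: p1→p2)

After reading 5 characters, N is in state p2.

p2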